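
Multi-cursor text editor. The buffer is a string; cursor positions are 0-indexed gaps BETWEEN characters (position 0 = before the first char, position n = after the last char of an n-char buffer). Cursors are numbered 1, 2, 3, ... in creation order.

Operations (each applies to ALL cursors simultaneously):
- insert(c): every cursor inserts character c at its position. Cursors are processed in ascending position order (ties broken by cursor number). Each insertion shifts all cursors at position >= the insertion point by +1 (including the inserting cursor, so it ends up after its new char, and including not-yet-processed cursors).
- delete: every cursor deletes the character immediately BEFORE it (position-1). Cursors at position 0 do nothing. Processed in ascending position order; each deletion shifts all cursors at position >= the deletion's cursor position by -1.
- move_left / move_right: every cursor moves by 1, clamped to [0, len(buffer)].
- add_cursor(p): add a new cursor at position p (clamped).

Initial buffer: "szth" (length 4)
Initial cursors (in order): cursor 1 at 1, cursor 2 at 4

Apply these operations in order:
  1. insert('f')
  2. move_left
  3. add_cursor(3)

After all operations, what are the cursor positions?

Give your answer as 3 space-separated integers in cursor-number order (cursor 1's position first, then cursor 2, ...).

Answer: 1 5 3

Derivation:
After op 1 (insert('f')): buffer="sfzthf" (len 6), cursors c1@2 c2@6, authorship .1...2
After op 2 (move_left): buffer="sfzthf" (len 6), cursors c1@1 c2@5, authorship .1...2
After op 3 (add_cursor(3)): buffer="sfzthf" (len 6), cursors c1@1 c3@3 c2@5, authorship .1...2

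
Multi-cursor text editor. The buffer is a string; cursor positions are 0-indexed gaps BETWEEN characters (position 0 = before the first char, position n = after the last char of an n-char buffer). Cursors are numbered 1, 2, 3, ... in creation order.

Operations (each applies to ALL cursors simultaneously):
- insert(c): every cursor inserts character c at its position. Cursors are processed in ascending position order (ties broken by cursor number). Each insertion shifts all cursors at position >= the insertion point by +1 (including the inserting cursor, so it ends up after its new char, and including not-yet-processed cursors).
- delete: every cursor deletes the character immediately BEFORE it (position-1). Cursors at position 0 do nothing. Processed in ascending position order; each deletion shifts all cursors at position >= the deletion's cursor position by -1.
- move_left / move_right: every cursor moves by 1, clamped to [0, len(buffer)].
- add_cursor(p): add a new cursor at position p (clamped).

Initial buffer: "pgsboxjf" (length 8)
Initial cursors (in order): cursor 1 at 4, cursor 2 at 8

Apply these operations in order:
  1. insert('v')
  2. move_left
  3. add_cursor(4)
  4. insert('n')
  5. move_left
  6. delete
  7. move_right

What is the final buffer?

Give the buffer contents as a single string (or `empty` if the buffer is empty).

After op 1 (insert('v')): buffer="pgsbvoxjfv" (len 10), cursors c1@5 c2@10, authorship ....1....2
After op 2 (move_left): buffer="pgsbvoxjfv" (len 10), cursors c1@4 c2@9, authorship ....1....2
After op 3 (add_cursor(4)): buffer="pgsbvoxjfv" (len 10), cursors c1@4 c3@4 c2@9, authorship ....1....2
After op 4 (insert('n')): buffer="pgsbnnvoxjfnv" (len 13), cursors c1@6 c3@6 c2@12, authorship ....131....22
After op 5 (move_left): buffer="pgsbnnvoxjfnv" (len 13), cursors c1@5 c3@5 c2@11, authorship ....131....22
After op 6 (delete): buffer="pgsnvoxjnv" (len 10), cursors c1@3 c3@3 c2@8, authorship ...31...22
After op 7 (move_right): buffer="pgsnvoxjnv" (len 10), cursors c1@4 c3@4 c2@9, authorship ...31...22

Answer: pgsnvoxjnv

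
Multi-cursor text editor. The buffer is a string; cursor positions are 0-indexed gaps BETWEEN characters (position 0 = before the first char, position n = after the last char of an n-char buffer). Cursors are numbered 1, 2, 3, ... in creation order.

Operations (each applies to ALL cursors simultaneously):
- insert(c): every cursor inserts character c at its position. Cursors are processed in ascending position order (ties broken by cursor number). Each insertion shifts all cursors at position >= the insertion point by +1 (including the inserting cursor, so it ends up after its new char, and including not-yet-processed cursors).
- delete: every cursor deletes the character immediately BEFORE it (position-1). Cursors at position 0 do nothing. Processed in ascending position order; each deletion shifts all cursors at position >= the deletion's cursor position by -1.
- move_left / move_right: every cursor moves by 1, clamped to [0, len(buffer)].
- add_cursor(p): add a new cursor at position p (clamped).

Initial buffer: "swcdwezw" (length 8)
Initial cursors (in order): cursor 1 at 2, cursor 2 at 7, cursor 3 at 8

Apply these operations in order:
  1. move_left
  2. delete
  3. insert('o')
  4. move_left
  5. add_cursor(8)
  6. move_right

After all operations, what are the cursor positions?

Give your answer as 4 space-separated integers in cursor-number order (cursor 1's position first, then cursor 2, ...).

After op 1 (move_left): buffer="swcdwezw" (len 8), cursors c1@1 c2@6 c3@7, authorship ........
After op 2 (delete): buffer="wcdww" (len 5), cursors c1@0 c2@4 c3@4, authorship .....
After op 3 (insert('o')): buffer="owcdwoow" (len 8), cursors c1@1 c2@7 c3@7, authorship 1....23.
After op 4 (move_left): buffer="owcdwoow" (len 8), cursors c1@0 c2@6 c3@6, authorship 1....23.
After op 5 (add_cursor(8)): buffer="owcdwoow" (len 8), cursors c1@0 c2@6 c3@6 c4@8, authorship 1....23.
After op 6 (move_right): buffer="owcdwoow" (len 8), cursors c1@1 c2@7 c3@7 c4@8, authorship 1....23.

Answer: 1 7 7 8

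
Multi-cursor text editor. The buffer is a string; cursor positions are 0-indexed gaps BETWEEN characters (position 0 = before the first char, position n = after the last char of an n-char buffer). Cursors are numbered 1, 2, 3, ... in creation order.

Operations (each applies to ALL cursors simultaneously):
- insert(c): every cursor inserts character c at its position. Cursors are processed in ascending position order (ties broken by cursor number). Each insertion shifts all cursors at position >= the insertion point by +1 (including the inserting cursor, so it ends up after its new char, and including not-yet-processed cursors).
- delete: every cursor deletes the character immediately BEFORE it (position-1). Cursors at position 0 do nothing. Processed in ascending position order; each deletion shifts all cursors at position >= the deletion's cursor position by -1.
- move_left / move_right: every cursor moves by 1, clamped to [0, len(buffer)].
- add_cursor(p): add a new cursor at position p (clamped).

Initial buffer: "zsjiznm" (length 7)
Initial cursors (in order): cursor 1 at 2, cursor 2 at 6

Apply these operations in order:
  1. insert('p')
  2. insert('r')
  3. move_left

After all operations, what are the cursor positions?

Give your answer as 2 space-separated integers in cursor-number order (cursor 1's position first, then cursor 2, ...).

Answer: 3 9

Derivation:
After op 1 (insert('p')): buffer="zspjiznpm" (len 9), cursors c1@3 c2@8, authorship ..1....2.
After op 2 (insert('r')): buffer="zsprjiznprm" (len 11), cursors c1@4 c2@10, authorship ..11....22.
After op 3 (move_left): buffer="zsprjiznprm" (len 11), cursors c1@3 c2@9, authorship ..11....22.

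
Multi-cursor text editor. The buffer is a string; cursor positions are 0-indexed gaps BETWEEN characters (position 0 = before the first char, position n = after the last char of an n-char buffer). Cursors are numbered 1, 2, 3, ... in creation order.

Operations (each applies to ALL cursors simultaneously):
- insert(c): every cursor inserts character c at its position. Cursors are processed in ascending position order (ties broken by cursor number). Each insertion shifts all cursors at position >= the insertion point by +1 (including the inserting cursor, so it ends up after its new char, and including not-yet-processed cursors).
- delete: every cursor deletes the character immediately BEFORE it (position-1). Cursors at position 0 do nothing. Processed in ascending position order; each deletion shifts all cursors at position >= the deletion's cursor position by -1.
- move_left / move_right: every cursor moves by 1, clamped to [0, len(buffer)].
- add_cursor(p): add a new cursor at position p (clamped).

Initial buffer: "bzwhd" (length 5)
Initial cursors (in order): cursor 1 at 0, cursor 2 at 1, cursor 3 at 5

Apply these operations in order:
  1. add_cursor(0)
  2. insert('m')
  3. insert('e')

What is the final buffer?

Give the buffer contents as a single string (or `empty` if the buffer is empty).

Answer: mmeebmezwhdme

Derivation:
After op 1 (add_cursor(0)): buffer="bzwhd" (len 5), cursors c1@0 c4@0 c2@1 c3@5, authorship .....
After op 2 (insert('m')): buffer="mmbmzwhdm" (len 9), cursors c1@2 c4@2 c2@4 c3@9, authorship 14.2....3
After op 3 (insert('e')): buffer="mmeebmezwhdme" (len 13), cursors c1@4 c4@4 c2@7 c3@13, authorship 1414.22....33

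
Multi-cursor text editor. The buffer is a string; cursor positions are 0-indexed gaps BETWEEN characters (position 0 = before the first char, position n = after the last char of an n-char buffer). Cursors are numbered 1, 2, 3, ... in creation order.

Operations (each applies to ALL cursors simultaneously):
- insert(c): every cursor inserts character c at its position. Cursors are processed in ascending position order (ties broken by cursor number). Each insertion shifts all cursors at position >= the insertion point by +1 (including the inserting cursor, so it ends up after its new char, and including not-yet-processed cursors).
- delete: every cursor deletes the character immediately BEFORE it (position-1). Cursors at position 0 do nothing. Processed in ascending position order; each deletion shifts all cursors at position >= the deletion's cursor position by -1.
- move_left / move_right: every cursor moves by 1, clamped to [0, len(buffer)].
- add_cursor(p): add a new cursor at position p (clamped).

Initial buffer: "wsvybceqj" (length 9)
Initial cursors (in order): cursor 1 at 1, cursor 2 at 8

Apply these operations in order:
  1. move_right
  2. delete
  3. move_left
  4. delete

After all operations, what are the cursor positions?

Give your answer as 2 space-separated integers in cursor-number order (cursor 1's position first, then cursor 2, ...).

Answer: 0 5

Derivation:
After op 1 (move_right): buffer="wsvybceqj" (len 9), cursors c1@2 c2@9, authorship .........
After op 2 (delete): buffer="wvybceq" (len 7), cursors c1@1 c2@7, authorship .......
After op 3 (move_left): buffer="wvybceq" (len 7), cursors c1@0 c2@6, authorship .......
After op 4 (delete): buffer="wvybcq" (len 6), cursors c1@0 c2@5, authorship ......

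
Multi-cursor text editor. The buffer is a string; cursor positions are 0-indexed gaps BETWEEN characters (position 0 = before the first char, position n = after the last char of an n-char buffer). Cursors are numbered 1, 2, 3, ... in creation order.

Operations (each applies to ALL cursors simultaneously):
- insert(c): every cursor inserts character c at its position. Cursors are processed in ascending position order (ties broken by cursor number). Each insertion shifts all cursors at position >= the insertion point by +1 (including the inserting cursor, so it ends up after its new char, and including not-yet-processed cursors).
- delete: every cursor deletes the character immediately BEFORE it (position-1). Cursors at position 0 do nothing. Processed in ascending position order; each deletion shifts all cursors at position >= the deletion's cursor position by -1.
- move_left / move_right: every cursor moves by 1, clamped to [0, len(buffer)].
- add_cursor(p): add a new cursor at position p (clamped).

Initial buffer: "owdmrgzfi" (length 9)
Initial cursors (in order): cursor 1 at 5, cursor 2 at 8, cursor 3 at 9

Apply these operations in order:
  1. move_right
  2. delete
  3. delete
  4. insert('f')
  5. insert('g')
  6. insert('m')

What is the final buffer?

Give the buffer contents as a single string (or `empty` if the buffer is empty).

After op 1 (move_right): buffer="owdmrgzfi" (len 9), cursors c1@6 c2@9 c3@9, authorship .........
After op 2 (delete): buffer="owdmrz" (len 6), cursors c1@5 c2@6 c3@6, authorship ......
After op 3 (delete): buffer="owd" (len 3), cursors c1@3 c2@3 c3@3, authorship ...
After op 4 (insert('f')): buffer="owdfff" (len 6), cursors c1@6 c2@6 c3@6, authorship ...123
After op 5 (insert('g')): buffer="owdfffggg" (len 9), cursors c1@9 c2@9 c3@9, authorship ...123123
After op 6 (insert('m')): buffer="owdfffgggmmm" (len 12), cursors c1@12 c2@12 c3@12, authorship ...123123123

Answer: owdfffgggmmm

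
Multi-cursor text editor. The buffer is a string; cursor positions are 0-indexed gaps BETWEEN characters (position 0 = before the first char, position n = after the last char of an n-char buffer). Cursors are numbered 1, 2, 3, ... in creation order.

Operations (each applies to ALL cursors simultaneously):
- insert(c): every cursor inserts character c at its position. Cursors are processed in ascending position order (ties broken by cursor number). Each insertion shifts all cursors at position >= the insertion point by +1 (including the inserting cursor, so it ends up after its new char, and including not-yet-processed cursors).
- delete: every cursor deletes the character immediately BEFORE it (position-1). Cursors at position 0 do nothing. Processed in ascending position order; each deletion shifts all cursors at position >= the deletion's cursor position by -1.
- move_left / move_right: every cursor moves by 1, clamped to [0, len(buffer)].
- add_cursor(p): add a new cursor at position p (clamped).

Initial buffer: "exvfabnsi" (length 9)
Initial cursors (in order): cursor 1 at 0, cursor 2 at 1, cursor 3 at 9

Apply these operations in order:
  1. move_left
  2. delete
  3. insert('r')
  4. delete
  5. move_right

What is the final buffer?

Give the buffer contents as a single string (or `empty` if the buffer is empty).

After op 1 (move_left): buffer="exvfabnsi" (len 9), cursors c1@0 c2@0 c3@8, authorship .........
After op 2 (delete): buffer="exvfabni" (len 8), cursors c1@0 c2@0 c3@7, authorship ........
After op 3 (insert('r')): buffer="rrexvfabnri" (len 11), cursors c1@2 c2@2 c3@10, authorship 12.......3.
After op 4 (delete): buffer="exvfabni" (len 8), cursors c1@0 c2@0 c3@7, authorship ........
After op 5 (move_right): buffer="exvfabni" (len 8), cursors c1@1 c2@1 c3@8, authorship ........

Answer: exvfabni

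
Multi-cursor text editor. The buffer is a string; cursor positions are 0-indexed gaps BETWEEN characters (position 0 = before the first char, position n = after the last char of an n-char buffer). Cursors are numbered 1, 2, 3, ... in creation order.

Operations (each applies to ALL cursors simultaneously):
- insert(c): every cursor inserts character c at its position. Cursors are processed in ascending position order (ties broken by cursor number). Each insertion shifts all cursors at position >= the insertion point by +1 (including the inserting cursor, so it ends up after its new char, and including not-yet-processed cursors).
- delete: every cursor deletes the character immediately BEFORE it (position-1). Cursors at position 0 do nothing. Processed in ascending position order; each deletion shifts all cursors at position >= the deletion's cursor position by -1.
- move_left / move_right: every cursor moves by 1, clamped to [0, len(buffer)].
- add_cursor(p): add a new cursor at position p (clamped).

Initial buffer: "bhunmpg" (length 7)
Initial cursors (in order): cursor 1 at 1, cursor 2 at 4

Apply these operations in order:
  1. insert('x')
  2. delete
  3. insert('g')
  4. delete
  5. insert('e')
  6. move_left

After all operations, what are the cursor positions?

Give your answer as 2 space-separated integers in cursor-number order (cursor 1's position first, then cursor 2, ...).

After op 1 (insert('x')): buffer="bxhunxmpg" (len 9), cursors c1@2 c2@6, authorship .1...2...
After op 2 (delete): buffer="bhunmpg" (len 7), cursors c1@1 c2@4, authorship .......
After op 3 (insert('g')): buffer="bghungmpg" (len 9), cursors c1@2 c2@6, authorship .1...2...
After op 4 (delete): buffer="bhunmpg" (len 7), cursors c1@1 c2@4, authorship .......
After op 5 (insert('e')): buffer="behunempg" (len 9), cursors c1@2 c2@6, authorship .1...2...
After op 6 (move_left): buffer="behunempg" (len 9), cursors c1@1 c2@5, authorship .1...2...

Answer: 1 5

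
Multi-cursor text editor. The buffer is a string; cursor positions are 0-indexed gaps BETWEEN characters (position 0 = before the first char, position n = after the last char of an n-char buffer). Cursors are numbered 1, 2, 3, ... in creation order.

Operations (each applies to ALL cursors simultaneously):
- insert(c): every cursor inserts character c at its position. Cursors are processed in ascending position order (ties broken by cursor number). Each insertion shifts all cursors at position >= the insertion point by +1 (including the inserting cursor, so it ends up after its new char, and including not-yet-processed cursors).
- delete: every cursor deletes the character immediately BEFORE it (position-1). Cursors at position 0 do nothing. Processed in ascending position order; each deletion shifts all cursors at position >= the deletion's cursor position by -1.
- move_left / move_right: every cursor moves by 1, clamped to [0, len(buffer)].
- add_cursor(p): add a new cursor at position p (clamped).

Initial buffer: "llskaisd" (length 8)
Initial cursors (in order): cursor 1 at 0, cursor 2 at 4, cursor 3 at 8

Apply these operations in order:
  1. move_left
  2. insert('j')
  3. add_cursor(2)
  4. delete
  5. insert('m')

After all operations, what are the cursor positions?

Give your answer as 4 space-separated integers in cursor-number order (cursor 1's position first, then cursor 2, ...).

After op 1 (move_left): buffer="llskaisd" (len 8), cursors c1@0 c2@3 c3@7, authorship ........
After op 2 (insert('j')): buffer="jllsjkaisjd" (len 11), cursors c1@1 c2@5 c3@10, authorship 1...2....3.
After op 3 (add_cursor(2)): buffer="jllsjkaisjd" (len 11), cursors c1@1 c4@2 c2@5 c3@10, authorship 1...2....3.
After op 4 (delete): buffer="lskaisd" (len 7), cursors c1@0 c4@0 c2@2 c3@6, authorship .......
After op 5 (insert('m')): buffer="mmlsmkaismd" (len 11), cursors c1@2 c4@2 c2@5 c3@10, authorship 14..2....3.

Answer: 2 5 10 2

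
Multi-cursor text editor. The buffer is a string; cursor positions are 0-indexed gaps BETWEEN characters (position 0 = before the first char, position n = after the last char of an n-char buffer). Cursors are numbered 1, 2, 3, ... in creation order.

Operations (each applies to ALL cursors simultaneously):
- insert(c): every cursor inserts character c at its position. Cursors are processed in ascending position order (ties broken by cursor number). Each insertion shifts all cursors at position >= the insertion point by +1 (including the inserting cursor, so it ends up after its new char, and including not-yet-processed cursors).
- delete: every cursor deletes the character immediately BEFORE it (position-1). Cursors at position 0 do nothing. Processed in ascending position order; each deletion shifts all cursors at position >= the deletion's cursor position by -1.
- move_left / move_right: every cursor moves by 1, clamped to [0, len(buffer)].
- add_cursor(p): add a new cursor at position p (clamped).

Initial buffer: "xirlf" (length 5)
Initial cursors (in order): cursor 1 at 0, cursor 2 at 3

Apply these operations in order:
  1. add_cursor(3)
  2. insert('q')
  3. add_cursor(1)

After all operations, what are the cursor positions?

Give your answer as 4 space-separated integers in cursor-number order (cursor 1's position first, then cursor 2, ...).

Answer: 1 6 6 1

Derivation:
After op 1 (add_cursor(3)): buffer="xirlf" (len 5), cursors c1@0 c2@3 c3@3, authorship .....
After op 2 (insert('q')): buffer="qxirqqlf" (len 8), cursors c1@1 c2@6 c3@6, authorship 1...23..
After op 3 (add_cursor(1)): buffer="qxirqqlf" (len 8), cursors c1@1 c4@1 c2@6 c3@6, authorship 1...23..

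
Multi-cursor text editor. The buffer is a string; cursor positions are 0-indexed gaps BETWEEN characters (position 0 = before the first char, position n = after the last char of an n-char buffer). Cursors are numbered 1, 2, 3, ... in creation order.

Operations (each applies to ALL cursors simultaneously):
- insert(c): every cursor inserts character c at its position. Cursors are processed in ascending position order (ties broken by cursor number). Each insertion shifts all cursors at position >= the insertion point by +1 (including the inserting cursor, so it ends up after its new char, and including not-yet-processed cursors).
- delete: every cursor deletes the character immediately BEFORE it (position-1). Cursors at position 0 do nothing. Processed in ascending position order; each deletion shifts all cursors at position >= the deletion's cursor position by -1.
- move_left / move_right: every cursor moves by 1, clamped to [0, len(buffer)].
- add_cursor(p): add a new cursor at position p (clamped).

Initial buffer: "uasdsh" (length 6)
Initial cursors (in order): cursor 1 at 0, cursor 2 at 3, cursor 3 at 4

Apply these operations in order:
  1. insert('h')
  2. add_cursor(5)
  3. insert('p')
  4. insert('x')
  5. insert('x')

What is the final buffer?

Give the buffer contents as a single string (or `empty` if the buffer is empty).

After op 1 (insert('h')): buffer="huashdhsh" (len 9), cursors c1@1 c2@5 c3@7, authorship 1...2.3..
After op 2 (add_cursor(5)): buffer="huashdhsh" (len 9), cursors c1@1 c2@5 c4@5 c3@7, authorship 1...2.3..
After op 3 (insert('p')): buffer="hpuashppdhpsh" (len 13), cursors c1@2 c2@8 c4@8 c3@11, authorship 11...224.33..
After op 4 (insert('x')): buffer="hpxuashppxxdhpxsh" (len 17), cursors c1@3 c2@11 c4@11 c3@15, authorship 111...22424.333..
After op 5 (insert('x')): buffer="hpxxuashppxxxxdhpxxsh" (len 21), cursors c1@4 c2@14 c4@14 c3@19, authorship 1111...2242424.3333..

Answer: hpxxuashppxxxxdhpxxsh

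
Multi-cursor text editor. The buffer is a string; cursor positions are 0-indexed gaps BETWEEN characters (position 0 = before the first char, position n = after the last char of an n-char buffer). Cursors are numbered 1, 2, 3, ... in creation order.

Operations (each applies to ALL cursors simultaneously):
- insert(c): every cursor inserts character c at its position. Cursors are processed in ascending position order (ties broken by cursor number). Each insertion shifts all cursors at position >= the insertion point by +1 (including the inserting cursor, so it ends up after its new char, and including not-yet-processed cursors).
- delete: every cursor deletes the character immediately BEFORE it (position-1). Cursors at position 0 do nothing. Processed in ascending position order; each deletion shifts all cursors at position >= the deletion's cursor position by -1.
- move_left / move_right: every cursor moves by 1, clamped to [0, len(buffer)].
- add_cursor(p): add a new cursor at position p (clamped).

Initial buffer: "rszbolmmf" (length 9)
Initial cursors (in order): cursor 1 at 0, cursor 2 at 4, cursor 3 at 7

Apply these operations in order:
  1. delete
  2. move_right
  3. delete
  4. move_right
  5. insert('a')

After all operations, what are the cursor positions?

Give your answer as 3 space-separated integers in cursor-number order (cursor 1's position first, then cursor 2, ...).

Answer: 2 5 7

Derivation:
After op 1 (delete): buffer="rszolmf" (len 7), cursors c1@0 c2@3 c3@5, authorship .......
After op 2 (move_right): buffer="rszolmf" (len 7), cursors c1@1 c2@4 c3@6, authorship .......
After op 3 (delete): buffer="szlf" (len 4), cursors c1@0 c2@2 c3@3, authorship ....
After op 4 (move_right): buffer="szlf" (len 4), cursors c1@1 c2@3 c3@4, authorship ....
After op 5 (insert('a')): buffer="sazlafa" (len 7), cursors c1@2 c2@5 c3@7, authorship .1..2.3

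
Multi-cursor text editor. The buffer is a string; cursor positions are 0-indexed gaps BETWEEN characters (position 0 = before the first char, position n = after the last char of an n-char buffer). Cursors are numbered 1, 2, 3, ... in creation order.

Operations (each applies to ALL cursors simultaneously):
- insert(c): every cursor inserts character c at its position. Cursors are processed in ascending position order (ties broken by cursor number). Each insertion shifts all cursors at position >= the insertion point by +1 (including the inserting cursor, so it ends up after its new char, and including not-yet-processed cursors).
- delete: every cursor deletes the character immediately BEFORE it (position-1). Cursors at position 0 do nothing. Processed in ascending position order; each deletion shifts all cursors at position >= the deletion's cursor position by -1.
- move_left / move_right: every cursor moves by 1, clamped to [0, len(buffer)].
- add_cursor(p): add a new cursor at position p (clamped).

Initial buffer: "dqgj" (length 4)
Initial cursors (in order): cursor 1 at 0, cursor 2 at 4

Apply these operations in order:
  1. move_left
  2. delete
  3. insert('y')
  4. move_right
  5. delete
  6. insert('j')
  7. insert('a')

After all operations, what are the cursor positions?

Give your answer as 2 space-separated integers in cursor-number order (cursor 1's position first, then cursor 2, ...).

After op 1 (move_left): buffer="dqgj" (len 4), cursors c1@0 c2@3, authorship ....
After op 2 (delete): buffer="dqj" (len 3), cursors c1@0 c2@2, authorship ...
After op 3 (insert('y')): buffer="ydqyj" (len 5), cursors c1@1 c2@4, authorship 1..2.
After op 4 (move_right): buffer="ydqyj" (len 5), cursors c1@2 c2@5, authorship 1..2.
After op 5 (delete): buffer="yqy" (len 3), cursors c1@1 c2@3, authorship 1.2
After op 6 (insert('j')): buffer="yjqyj" (len 5), cursors c1@2 c2@5, authorship 11.22
After op 7 (insert('a')): buffer="yjaqyja" (len 7), cursors c1@3 c2@7, authorship 111.222

Answer: 3 7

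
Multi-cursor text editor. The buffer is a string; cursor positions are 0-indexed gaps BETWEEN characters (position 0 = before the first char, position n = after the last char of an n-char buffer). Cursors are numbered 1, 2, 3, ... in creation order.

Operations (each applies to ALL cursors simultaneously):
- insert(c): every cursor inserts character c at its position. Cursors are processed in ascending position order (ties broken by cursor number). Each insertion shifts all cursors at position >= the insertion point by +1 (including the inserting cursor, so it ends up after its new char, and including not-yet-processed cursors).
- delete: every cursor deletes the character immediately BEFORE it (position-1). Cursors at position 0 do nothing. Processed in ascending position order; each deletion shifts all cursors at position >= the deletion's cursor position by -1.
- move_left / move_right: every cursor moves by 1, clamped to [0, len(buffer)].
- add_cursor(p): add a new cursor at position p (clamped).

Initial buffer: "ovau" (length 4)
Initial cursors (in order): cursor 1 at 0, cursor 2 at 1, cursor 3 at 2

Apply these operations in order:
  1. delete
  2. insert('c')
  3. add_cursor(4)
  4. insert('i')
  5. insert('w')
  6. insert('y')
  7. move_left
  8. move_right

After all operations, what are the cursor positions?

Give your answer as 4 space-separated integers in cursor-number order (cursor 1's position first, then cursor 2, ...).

After op 1 (delete): buffer="au" (len 2), cursors c1@0 c2@0 c3@0, authorship ..
After op 2 (insert('c')): buffer="cccau" (len 5), cursors c1@3 c2@3 c3@3, authorship 123..
After op 3 (add_cursor(4)): buffer="cccau" (len 5), cursors c1@3 c2@3 c3@3 c4@4, authorship 123..
After op 4 (insert('i')): buffer="ccciiiaiu" (len 9), cursors c1@6 c2@6 c3@6 c4@8, authorship 123123.4.
After op 5 (insert('w')): buffer="ccciiiwwwaiwu" (len 13), cursors c1@9 c2@9 c3@9 c4@12, authorship 123123123.44.
After op 6 (insert('y')): buffer="ccciiiwwwyyyaiwyu" (len 17), cursors c1@12 c2@12 c3@12 c4@16, authorship 123123123123.444.
After op 7 (move_left): buffer="ccciiiwwwyyyaiwyu" (len 17), cursors c1@11 c2@11 c3@11 c4@15, authorship 123123123123.444.
After op 8 (move_right): buffer="ccciiiwwwyyyaiwyu" (len 17), cursors c1@12 c2@12 c3@12 c4@16, authorship 123123123123.444.

Answer: 12 12 12 16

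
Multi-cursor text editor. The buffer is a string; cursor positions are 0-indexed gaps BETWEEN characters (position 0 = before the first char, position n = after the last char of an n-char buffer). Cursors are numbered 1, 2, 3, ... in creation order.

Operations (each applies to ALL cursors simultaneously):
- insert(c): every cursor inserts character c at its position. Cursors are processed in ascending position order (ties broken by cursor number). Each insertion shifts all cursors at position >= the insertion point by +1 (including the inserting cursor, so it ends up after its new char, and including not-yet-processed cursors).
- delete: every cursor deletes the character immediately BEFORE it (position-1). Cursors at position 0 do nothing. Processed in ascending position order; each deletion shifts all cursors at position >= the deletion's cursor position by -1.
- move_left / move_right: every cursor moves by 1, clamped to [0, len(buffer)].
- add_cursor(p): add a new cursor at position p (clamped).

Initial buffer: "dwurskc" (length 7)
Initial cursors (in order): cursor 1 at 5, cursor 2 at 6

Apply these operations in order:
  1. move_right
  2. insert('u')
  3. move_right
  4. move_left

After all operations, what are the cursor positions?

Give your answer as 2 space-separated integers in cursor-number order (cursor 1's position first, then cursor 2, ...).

After op 1 (move_right): buffer="dwurskc" (len 7), cursors c1@6 c2@7, authorship .......
After op 2 (insert('u')): buffer="dwurskucu" (len 9), cursors c1@7 c2@9, authorship ......1.2
After op 3 (move_right): buffer="dwurskucu" (len 9), cursors c1@8 c2@9, authorship ......1.2
After op 4 (move_left): buffer="dwurskucu" (len 9), cursors c1@7 c2@8, authorship ......1.2

Answer: 7 8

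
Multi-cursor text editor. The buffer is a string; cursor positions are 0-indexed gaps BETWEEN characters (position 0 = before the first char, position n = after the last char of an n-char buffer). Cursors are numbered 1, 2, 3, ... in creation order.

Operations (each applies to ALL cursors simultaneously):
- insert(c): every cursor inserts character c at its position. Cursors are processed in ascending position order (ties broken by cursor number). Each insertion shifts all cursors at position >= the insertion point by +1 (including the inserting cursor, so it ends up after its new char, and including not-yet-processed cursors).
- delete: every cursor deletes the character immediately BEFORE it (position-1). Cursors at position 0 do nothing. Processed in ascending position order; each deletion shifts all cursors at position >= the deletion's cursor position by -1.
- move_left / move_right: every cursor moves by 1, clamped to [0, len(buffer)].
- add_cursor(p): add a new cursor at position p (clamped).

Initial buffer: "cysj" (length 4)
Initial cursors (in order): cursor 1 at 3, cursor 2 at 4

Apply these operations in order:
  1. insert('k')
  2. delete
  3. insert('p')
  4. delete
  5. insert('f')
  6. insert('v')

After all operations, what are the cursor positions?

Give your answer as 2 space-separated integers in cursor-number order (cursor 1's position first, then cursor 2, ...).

After op 1 (insert('k')): buffer="cyskjk" (len 6), cursors c1@4 c2@6, authorship ...1.2
After op 2 (delete): buffer="cysj" (len 4), cursors c1@3 c2@4, authorship ....
After op 3 (insert('p')): buffer="cyspjp" (len 6), cursors c1@4 c2@6, authorship ...1.2
After op 4 (delete): buffer="cysj" (len 4), cursors c1@3 c2@4, authorship ....
After op 5 (insert('f')): buffer="cysfjf" (len 6), cursors c1@4 c2@6, authorship ...1.2
After op 6 (insert('v')): buffer="cysfvjfv" (len 8), cursors c1@5 c2@8, authorship ...11.22

Answer: 5 8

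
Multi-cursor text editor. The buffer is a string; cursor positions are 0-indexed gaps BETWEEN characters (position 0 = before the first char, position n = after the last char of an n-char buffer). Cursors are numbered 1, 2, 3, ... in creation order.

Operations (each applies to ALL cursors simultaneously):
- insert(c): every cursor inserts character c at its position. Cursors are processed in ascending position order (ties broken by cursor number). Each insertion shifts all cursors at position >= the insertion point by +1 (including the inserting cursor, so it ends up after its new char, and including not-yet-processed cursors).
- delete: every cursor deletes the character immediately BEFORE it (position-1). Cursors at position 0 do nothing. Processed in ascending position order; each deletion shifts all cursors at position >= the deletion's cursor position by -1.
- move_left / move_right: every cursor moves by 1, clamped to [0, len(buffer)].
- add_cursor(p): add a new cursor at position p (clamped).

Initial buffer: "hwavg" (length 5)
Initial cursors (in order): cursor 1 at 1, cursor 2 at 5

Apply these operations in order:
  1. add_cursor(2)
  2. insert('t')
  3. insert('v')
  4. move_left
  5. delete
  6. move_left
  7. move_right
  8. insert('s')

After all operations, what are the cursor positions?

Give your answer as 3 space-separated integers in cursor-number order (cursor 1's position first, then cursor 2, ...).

After op 1 (add_cursor(2)): buffer="hwavg" (len 5), cursors c1@1 c3@2 c2@5, authorship .....
After op 2 (insert('t')): buffer="htwtavgt" (len 8), cursors c1@2 c3@4 c2@8, authorship .1.3...2
After op 3 (insert('v')): buffer="htvwtvavgtv" (len 11), cursors c1@3 c3@6 c2@11, authorship .11.33...22
After op 4 (move_left): buffer="htvwtvavgtv" (len 11), cursors c1@2 c3@5 c2@10, authorship .11.33...22
After op 5 (delete): buffer="hvwvavgv" (len 8), cursors c1@1 c3@3 c2@7, authorship .1.3...2
After op 6 (move_left): buffer="hvwvavgv" (len 8), cursors c1@0 c3@2 c2@6, authorship .1.3...2
After op 7 (move_right): buffer="hvwvavgv" (len 8), cursors c1@1 c3@3 c2@7, authorship .1.3...2
After op 8 (insert('s')): buffer="hsvwsvavgsv" (len 11), cursors c1@2 c3@5 c2@10, authorship .11.33...22

Answer: 2 10 5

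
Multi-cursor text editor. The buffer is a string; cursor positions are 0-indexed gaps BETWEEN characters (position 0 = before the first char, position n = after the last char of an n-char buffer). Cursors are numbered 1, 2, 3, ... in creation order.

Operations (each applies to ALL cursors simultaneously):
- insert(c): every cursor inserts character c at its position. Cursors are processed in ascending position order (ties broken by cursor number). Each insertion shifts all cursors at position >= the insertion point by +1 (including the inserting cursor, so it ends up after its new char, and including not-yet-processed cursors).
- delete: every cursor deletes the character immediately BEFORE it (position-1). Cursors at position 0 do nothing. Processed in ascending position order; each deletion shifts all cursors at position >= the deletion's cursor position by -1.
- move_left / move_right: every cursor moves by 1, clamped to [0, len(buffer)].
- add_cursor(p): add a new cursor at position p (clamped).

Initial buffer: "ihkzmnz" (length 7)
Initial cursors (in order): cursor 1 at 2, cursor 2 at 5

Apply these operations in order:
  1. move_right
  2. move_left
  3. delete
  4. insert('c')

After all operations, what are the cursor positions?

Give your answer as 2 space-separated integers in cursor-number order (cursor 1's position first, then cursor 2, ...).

After op 1 (move_right): buffer="ihkzmnz" (len 7), cursors c1@3 c2@6, authorship .......
After op 2 (move_left): buffer="ihkzmnz" (len 7), cursors c1@2 c2@5, authorship .......
After op 3 (delete): buffer="ikznz" (len 5), cursors c1@1 c2@3, authorship .....
After op 4 (insert('c')): buffer="ickzcnz" (len 7), cursors c1@2 c2@5, authorship .1..2..

Answer: 2 5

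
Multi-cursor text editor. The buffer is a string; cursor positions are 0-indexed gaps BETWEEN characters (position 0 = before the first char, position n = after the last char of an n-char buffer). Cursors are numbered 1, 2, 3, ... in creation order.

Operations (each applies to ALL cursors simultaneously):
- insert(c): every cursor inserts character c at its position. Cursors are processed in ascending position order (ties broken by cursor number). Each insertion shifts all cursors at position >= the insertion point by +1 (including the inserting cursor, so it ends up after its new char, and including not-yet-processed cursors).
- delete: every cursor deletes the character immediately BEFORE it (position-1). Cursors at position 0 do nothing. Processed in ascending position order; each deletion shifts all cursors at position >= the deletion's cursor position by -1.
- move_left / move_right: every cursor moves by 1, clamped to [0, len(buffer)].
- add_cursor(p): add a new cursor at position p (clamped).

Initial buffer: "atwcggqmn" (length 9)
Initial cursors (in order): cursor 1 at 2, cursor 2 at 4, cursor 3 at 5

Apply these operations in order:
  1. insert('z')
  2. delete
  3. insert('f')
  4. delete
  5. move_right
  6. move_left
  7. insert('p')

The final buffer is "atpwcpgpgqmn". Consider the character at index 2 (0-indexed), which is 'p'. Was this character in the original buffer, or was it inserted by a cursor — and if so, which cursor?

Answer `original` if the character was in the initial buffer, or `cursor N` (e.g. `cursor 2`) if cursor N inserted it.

Answer: cursor 1

Derivation:
After op 1 (insert('z')): buffer="atzwczgzgqmn" (len 12), cursors c1@3 c2@6 c3@8, authorship ..1..2.3....
After op 2 (delete): buffer="atwcggqmn" (len 9), cursors c1@2 c2@4 c3@5, authorship .........
After op 3 (insert('f')): buffer="atfwcfgfgqmn" (len 12), cursors c1@3 c2@6 c3@8, authorship ..1..2.3....
After op 4 (delete): buffer="atwcggqmn" (len 9), cursors c1@2 c2@4 c3@5, authorship .........
After op 5 (move_right): buffer="atwcggqmn" (len 9), cursors c1@3 c2@5 c3@6, authorship .........
After op 6 (move_left): buffer="atwcggqmn" (len 9), cursors c1@2 c2@4 c3@5, authorship .........
After op 7 (insert('p')): buffer="atpwcpgpgqmn" (len 12), cursors c1@3 c2@6 c3@8, authorship ..1..2.3....
Authorship (.=original, N=cursor N): . . 1 . . 2 . 3 . . . .
Index 2: author = 1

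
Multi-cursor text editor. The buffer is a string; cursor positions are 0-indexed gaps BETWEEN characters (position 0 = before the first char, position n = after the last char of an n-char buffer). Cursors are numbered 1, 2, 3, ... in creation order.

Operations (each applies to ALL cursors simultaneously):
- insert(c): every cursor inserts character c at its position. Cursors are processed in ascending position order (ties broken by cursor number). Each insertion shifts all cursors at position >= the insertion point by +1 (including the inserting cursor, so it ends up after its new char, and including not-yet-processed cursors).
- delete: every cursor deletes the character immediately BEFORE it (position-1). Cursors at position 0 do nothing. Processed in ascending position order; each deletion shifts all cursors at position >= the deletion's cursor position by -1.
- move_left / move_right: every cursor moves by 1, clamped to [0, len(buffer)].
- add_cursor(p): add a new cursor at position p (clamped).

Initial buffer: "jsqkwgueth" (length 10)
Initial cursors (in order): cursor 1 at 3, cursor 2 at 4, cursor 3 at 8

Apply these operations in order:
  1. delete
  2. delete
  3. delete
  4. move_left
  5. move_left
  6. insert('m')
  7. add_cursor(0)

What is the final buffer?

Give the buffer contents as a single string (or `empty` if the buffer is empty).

Answer: mmmwth

Derivation:
After op 1 (delete): buffer="jswguth" (len 7), cursors c1@2 c2@2 c3@5, authorship .......
After op 2 (delete): buffer="wgth" (len 4), cursors c1@0 c2@0 c3@2, authorship ....
After op 3 (delete): buffer="wth" (len 3), cursors c1@0 c2@0 c3@1, authorship ...
After op 4 (move_left): buffer="wth" (len 3), cursors c1@0 c2@0 c3@0, authorship ...
After op 5 (move_left): buffer="wth" (len 3), cursors c1@0 c2@0 c3@0, authorship ...
After op 6 (insert('m')): buffer="mmmwth" (len 6), cursors c1@3 c2@3 c3@3, authorship 123...
After op 7 (add_cursor(0)): buffer="mmmwth" (len 6), cursors c4@0 c1@3 c2@3 c3@3, authorship 123...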